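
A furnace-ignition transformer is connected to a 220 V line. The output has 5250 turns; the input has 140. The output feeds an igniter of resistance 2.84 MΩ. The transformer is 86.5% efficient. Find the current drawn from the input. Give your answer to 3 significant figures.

I_in ≈ 0.126 A

V_out = 220 × 5250/140 = 8250.0 V.
I_out = V_out/R = 8250.0/(2.84×10^6) = 0.0029049 A.
P_out = V_out I_out = 8250.0 × 0.0029049 = 23.966 W.
P_in = P_out/η = 23.966/0.865 = 27.706 W.
I_in = P_in/V_in = 27.706/220 = 0.126 A.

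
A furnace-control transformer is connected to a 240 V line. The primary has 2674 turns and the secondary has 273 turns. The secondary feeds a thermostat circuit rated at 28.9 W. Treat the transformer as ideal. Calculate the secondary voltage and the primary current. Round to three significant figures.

V_s = V_p × N_s/N_p = 240 × 273/2674 = 24.503 V.
I_s = P/V_s = 28.9/24.503 = 1.1795 A.
I_p = I_s × N_s/N_p = 1.1795 × 273/2674 = 0.120 A.

V_s ≈ 24.5 V, I_p ≈ 0.120 A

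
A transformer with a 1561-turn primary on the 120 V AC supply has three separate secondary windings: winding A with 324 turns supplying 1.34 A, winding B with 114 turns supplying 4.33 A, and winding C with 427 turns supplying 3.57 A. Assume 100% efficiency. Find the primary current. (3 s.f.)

V_A = 120 × 324/1561 = 24.907 V; V_B = 120 × 114/1561 = 8.7636 V; V_C = 120 × 427/1561 = 32.825 V.
P_out = V_A I_A + V_B I_B + V_C I_C = 24.907×1.34 + 8.7636×4.33 + 32.825×3.57 = 33.376 + 37.946 + 117.19 = 188.51 W.
Ideal ⇒ P_in = P_out, so I_p = P_out/V_p = 188.51/120 = 1.57 A.

I_p ≈ 1.57 A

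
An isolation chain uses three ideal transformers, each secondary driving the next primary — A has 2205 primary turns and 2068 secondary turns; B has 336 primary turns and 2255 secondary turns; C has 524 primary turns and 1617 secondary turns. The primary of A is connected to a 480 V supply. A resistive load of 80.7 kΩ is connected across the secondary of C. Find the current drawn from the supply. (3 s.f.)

I_supply ≈ 2.24 A

Secondary of A: V = 480.00 × 2068/2205 = 450.18 V.
Secondary of B: V = 450.18 × 2255/336 = 3021.3 V.
Secondary of C: V = 3021.3 × 1617/524 = 9323.3 V.
I_load = 9323.3/80700 = 0.11553 A, so P_out = 9323.3 × 0.11553 = 1077.1 W.
All ideal ⇒ P_in = P_out, so I_supply = 1077.1/480 = 2.24 A.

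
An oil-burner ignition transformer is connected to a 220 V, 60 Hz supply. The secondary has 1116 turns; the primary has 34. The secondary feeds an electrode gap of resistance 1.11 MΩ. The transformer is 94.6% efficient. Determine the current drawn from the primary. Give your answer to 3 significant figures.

I_p ≈ 0.226 A

V_s = 220 × 1116/34 = 7221.2 V.
I_s = V_s/R = 7221.2/(1.11×10^6) = 0.0065056 A.
P_out = V_s I_s = 7221.2 × 0.0065056 = 46.978 W.
P_in = P_out/η = 46.978/0.946 = 49.659 W.
I_p = P_in/V_p = 49.659/220 = 0.226 A.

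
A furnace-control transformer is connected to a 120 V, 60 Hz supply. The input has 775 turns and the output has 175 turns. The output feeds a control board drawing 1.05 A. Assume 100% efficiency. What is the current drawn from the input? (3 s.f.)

I_in ≈ 0.237 A

For an ideal transformer I_in N_in = I_out N_out, so I_in = 1.05 × 175/775 = 0.237 A.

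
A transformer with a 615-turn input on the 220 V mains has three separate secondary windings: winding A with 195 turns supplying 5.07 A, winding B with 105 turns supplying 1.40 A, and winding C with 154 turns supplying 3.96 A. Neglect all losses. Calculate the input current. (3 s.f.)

I_in ≈ 2.84 A

V_A = 220 × 195/615 = 69.756 V; V_B = 220 × 105/615 = 37.561 V; V_C = 220 × 154/615 = 55.089 V.
P_out = V_A I_A + V_B I_B + V_C I_C = 69.756×5.07 + 37.561×1.40 + 55.089×3.96 = 353.66 + 52.585 + 218.15 = 624.40 W.
Ideal ⇒ P_in = P_out, so I_in = P_out/V_in = 624.40/220 = 2.84 A.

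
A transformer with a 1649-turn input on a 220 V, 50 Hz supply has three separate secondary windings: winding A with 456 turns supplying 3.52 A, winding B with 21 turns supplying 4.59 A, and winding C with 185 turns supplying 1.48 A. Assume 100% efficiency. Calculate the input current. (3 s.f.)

I_in ≈ 1.20 A

V_A = 220 × 456/1649 = 60.837 V; V_B = 220 × 21/1649 = 2.8017 V; V_C = 220 × 185/1649 = 24.682 V.
P_out = V_A I_A + V_B I_B + V_C I_C = 60.837×3.52 + 2.8017×4.59 + 24.682×1.48 = 214.15 + 12.860 + 36.529 = 263.53 W.
Ideal ⇒ P_in = P_out, so I_in = P_out/V_in = 263.53/220 = 1.20 A.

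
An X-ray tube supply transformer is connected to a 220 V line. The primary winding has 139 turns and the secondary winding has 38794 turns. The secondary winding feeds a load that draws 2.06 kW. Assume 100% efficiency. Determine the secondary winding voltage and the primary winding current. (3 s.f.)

V_s = V_p × N_s/N_p = 220 × 38794/139 = 61401 V.
I_s = P/V_s = 2060/61401 = 0.033550 A.
I_p = I_s × N_s/N_p = 0.033550 × 38794/139 = 9.36 A.

V_s ≈ 61400 V, I_p ≈ 9.36 A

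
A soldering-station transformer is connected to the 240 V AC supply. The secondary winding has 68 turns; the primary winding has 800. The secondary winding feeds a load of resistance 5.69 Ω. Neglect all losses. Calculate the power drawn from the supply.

V_s = V_p × N_s/N_p = 240 × 68/800 = 20.400 V.
I_s = V_s/R = 20.400/5.69 = 3.5852 A.
I_p = I_s × N_s/N_p = 3.5852 × 68/800 = 0.30475 A.
P = V_p I_p = 240 × 0.30475 = 73.1 W.

P ≈ 73.1 W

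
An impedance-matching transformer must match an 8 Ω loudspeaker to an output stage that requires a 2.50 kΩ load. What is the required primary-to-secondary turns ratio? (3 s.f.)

N_p/N_s ≈ 17.7

Z_p/Z_s = (N_p/N_s)², so N_p/N_s = √(2500/8) = √312 = 17.7.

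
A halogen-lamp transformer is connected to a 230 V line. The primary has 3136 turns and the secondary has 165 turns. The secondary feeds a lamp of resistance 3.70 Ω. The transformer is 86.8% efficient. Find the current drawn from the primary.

I_p ≈ 0.198 A

V_s = 230 × 165/3136 = 12.101 V.
I_s = V_s/R = 12.101/3.70 = 3.2706 A.
P_out = V_s I_s = 12.101 × 3.2706 = 39.579 W.
P_in = P_out/η = 39.579/0.868 = 45.598 W.
I_p = P_in/V_p = 45.598/230 = 0.198 A.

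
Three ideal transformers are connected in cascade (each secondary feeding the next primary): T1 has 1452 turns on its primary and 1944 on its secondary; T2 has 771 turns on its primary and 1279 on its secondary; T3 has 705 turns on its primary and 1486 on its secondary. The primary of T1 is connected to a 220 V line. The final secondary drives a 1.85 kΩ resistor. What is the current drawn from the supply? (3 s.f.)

I_supply ≈ 2.61 A

Secondary of T1: V = 220.00 × 1944/1452 = 294.55 V.
Secondary of T2: V = 294.55 × 1279/771 = 488.62 V.
Secondary of T3: V = 488.62 × 1486/705 = 1029.9 V.
I_load = 1029.9/1850 = 0.55671 A, so P_out = 1029.9 × 0.55671 = 573.36 W.
All ideal ⇒ P_in = P_out, so I_supply = 573.36/220 = 2.61 A.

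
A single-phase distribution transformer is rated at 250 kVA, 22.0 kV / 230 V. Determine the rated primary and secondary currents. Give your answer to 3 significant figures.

I_p ≈ 11.4 A, I_s ≈ 1090 A

I_p = S/V_p = 250000/22000 = 11.4 A.
I_s = S/V_s = 250000/230 = 1090 A.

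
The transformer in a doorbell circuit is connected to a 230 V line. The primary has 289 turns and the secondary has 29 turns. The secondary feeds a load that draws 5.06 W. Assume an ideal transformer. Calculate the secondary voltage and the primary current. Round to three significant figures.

V_s = V_p × N_s/N_p = 230 × 29/289 = 23.080 V.
I_s = P/V_s = 5.06/23.080 = 0.21924 A.
I_p = I_s × N_s/N_p = 0.21924 × 29/289 = 0.0220 A.

V_s ≈ 23.1 V, I_p ≈ 0.0220 A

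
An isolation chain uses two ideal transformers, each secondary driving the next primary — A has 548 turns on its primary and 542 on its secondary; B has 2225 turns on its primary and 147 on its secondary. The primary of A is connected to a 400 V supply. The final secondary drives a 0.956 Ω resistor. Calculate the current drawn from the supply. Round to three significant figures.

I_supply ≈ 1.79 A

After A: V = 400.00 × 542/548 = 395.62 V.
After B: V = 395.62 × 147/2225 = 26.138 V.
I_load = 26.138/0.956 = 27.341 A, so P_out = 26.138 × 27.341 = 714.62 W.
All ideal ⇒ P_in = P_out, so I_supply = 714.62/400 = 1.79 A.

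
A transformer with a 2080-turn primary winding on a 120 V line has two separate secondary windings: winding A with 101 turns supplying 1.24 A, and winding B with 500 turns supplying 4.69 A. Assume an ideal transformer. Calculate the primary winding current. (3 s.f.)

V_A = 120 × 101/2080 = 5.8269 V; V_B = 120 × 500/2080 = 28.846 V.
P_out = V_A I_A + V_B I_B = 5.8269×1.24 + 28.846×4.69 = 7.2254 + 135.29 = 142.51 W.
Ideal ⇒ P_in = P_out, so I_p = P_out/V_p = 142.51/120 = 1.19 A.

I_p ≈ 1.19 A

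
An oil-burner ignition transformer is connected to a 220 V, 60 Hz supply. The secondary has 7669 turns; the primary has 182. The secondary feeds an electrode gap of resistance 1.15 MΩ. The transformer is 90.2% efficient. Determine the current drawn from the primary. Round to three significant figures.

I_p ≈ 0.377 A

V_s = 220 × 7669/182 = 9270.2 V.
I_s = V_s/R = 9270.2/(1.15×10^6) = 0.0080611 A.
P_out = V_s I_s = 9270.2 × 0.0080611 = 74.728 W.
P_in = P_out/η = 74.728/0.902 = 82.847 W.
I_p = P_in/V_p = 82.847/220 = 0.377 A.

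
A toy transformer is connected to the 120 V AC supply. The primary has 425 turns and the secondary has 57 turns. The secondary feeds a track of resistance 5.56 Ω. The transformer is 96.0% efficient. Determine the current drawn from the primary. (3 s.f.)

V_s = 120 × 57/425 = 16.094 V.
I_s = V_s/R = 16.094/5.56 = 2.8946 A.
P_out = V_s I_s = 16.094 × 2.8946 = 46.586 W.
P_in = P_out/η = 46.586/0.960 = 48.528 W.
I_p = P_in/V_p = 48.528/120 = 0.404 A.

I_p ≈ 0.404 A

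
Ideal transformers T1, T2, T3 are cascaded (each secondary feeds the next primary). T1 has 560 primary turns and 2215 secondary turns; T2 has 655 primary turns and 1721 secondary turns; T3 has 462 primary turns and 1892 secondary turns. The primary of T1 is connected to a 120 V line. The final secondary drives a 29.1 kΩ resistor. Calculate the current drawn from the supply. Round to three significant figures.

I_supply ≈ 7.47 A

Secondary of T1: V = 120.00 × 2215/560 = 474.64 V.
Secondary of T2: V = 474.64 × 1721/655 = 1247.1 V.
Secondary of T3: V = 1247.1 × 1892/462 = 5107.2 V.
I_load = 5107.2/29100 = 0.17551 A, so P_out = 5107.2 × 0.17551 = 896.35 W.
All ideal ⇒ P_in = P_out, so I_supply = 896.35/120 = 7.47 A.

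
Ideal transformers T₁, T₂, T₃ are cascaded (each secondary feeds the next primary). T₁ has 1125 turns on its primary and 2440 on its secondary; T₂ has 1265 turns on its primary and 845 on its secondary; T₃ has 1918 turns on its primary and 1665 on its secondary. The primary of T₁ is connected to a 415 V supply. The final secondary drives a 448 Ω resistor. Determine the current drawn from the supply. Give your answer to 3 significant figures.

Secondary of T₁: V = 415.00 × 2440/1125 = 900.09 V.
Secondary of T₂: V = 900.09 × 845/1265 = 601.25 V.
Secondary of T₃: V = 601.25 × 1665/1918 = 521.94 V.
I_load = 521.94/448 = 1.1650 A, so P_out = 521.94 × 1.1650 = 608.07 W.
All ideal ⇒ P_in = P_out, so I_supply = 608.07/415 = 1.47 A.

I_supply ≈ 1.47 A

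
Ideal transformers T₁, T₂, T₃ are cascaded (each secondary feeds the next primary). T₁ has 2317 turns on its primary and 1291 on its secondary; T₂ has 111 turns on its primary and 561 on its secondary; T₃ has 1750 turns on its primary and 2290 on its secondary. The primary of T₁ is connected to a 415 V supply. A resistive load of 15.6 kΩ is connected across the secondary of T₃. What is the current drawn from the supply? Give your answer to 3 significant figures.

I_supply ≈ 0.361 A

After T₁: V = 415.00 × 1291/2317 = 231.23 V.
After T₂: V = 231.23 × 561/111 = 1168.7 V.
After T₃: V = 1168.7 × 2290/1750 = 1529.3 V.
I_load = 1529.3/15600 = 0.098030 A, so P_out = 1529.3 × 0.098030 = 149.92 W.
All ideal ⇒ P_in = P_out, so I_supply = 149.92/415 = 0.361 A.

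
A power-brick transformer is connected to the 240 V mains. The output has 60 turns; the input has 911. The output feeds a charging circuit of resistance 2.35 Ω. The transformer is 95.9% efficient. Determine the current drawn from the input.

V_out = 240 × 60/911 = 15.807 V.
I_out = V_out/R = 15.807/2.35 = 6.7263 A.
P_out = V_out I_out = 15.807 × 6.7263 = 106.32 W.
P_in = P_out/η = 106.32/0.959 = 110.87 W.
I_in = P_in/V_in = 110.87/240 = 0.462 A.

I_in ≈ 0.462 A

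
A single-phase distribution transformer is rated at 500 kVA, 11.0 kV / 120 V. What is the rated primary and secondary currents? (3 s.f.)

I_p ≈ 45.5 A, I_s ≈ 4170 A

I_p = S/V_p = 500000/11000 = 45.5 A.
I_s = S/V_s = 500000/120 = 4170 A.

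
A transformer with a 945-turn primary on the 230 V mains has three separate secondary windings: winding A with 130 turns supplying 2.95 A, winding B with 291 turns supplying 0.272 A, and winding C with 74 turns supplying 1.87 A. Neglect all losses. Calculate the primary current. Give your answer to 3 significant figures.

V_A = 230 × 130/945 = 31.640 V; V_B = 230 × 291/945 = 70.825 V; V_C = 230 × 74/945 = 18.011 V.
P_out = V_A I_A + V_B I_B + V_C I_C = 31.640×2.95 + 70.825×0.272 + 18.011×1.87 = 93.339 + 19.265 + 33.680 = 146.28 W.
Ideal ⇒ P_in = P_out, so I_p = P_out/V_p = 146.28/230 = 0.636 A.

I_p ≈ 0.636 A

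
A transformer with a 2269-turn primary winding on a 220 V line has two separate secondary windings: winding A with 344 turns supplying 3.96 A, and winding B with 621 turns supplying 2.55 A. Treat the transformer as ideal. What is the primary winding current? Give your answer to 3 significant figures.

V_A = 220 × 344/2269 = 33.354 V; V_B = 220 × 621/2269 = 60.212 V.
P_out = V_A I_A + V_B I_B = 33.354×3.96 + 60.212×2.55 = 132.08 + 153.54 = 285.62 W.
Ideal ⇒ P_in = P_out, so I_p = P_out/V_p = 285.62/220 = 1.30 A.

I_p ≈ 1.30 A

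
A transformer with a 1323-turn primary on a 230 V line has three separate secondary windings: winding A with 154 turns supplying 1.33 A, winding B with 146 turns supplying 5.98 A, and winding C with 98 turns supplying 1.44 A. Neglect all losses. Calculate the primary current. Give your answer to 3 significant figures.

V_A = 230 × 154/1323 = 26.772 V; V_B = 230 × 146/1323 = 25.382 V; V_C = 230 × 98/1323 = 17.037 V.
P_out = V_A I_A + V_B I_B + V_C I_C = 26.772×1.33 + 25.382×5.98 + 17.037×1.44 = 35.607 + 151.78 + 24.533 = 211.92 W.
Ideal ⇒ P_in = P_out, so I_p = P_out/V_p = 211.92/230 = 0.921 A.

I_p ≈ 0.921 A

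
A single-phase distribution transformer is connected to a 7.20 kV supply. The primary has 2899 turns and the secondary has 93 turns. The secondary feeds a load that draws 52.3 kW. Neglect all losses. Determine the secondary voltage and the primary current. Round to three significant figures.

V_s = V_p × N_s/N_p = 7200 × 93/2899 = 230.98 V.
I_s = P/V_s = 52300/230.98 = 226.43 A.
I_p = I_s × N_s/N_p = 226.43 × 93/2899 = 7.26 A.

V_s ≈ 231 V, I_p ≈ 7.26 A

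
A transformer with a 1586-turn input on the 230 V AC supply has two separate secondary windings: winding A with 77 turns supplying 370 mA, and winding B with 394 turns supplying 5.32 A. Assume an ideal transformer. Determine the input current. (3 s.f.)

V_A = 230 × 77/1586 = 11.166 V; V_B = 230 × 394/1586 = 57.137 V.
P_out = V_A I_A + V_B I_B = 11.166×0.370 + 57.137×5.32 = 4.1316 + 303.97 = 308.10 W.
Ideal ⇒ P_in = P_out, so I_in = P_out/V_in = 308.10/230 = 1.34 A.

I_in ≈ 1.34 A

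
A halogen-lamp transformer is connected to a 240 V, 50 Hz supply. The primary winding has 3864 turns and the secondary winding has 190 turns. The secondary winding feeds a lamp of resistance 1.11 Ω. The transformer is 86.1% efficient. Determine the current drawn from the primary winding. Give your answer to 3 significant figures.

V_s = 240 × 190/3864 = 11.801 V.
I_s = V_s/R = 11.801/1.11 = 10.632 A.
P_out = V_s I_s = 11.801 × 10.632 = 125.47 W.
P_in = P_out/η = 125.47/0.861 = 145.72 W.
I_p = P_in/V_p = 145.72/240 = 0.607 A.

I_p ≈ 0.607 A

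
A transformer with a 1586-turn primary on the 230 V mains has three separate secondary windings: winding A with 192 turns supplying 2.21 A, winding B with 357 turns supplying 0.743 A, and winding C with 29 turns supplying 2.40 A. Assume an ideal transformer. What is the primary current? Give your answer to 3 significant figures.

V_A = 230 × 192/1586 = 27.844 V; V_B = 230 × 357/1586 = 51.772 V; V_C = 230 × 29/1586 = 4.2055 V.
P_out = V_A I_A + V_B I_B + V_C I_C = 27.844×2.21 + 51.772×0.743 + 4.2055×2.40 = 61.534 + 38.466 + 10.093 = 110.09 W.
Ideal ⇒ P_in = P_out, so I_p = P_out/V_p = 110.09/230 = 0.479 A.

I_p ≈ 0.479 A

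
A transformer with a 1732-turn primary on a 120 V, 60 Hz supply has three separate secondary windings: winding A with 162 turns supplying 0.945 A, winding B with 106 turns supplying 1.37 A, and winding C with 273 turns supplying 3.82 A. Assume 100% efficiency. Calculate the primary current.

I_p ≈ 0.774 A

V_A = 120 × 162/1732 = 11.224 V; V_B = 120 × 106/1732 = 7.3441 V; V_C = 120 × 273/1732 = 18.915 V.
P_out = V_A I_A + V_B I_B + V_C I_C = 11.224×0.945 + 7.3441×1.37 + 18.915×3.82 = 10.607 + 10.061 + 72.254 = 92.922 W.
Ideal ⇒ P_in = P_out, so I_p = P_out/V_p = 92.922/120 = 0.774 A.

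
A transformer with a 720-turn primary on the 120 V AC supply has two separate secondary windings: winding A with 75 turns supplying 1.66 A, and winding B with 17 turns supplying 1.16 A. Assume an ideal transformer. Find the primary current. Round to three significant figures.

V_A = 120 × 75/720 = 12.500 V; V_B = 120 × 17/720 = 2.8333 V.
P_out = V_A I_A + V_B I_B = 12.500×1.66 + 2.8333×1.16 = 20.750 + 3.2867 = 24.037 W.
Ideal ⇒ P_in = P_out, so I_p = P_out/V_p = 24.037/120 = 0.200 A.

I_p ≈ 0.200 A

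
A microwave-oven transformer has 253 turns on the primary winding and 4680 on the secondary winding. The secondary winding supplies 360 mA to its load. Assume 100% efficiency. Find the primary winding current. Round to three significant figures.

For an ideal transformer I_p/I_s = N_s/N_p, so I_p = 0.360 × 4680/253 = 6.66 A.

I_p ≈ 6.66 A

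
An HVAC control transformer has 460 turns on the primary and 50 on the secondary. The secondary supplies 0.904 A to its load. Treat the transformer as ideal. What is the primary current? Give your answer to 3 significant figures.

For an ideal transformer I_p/I_s = N_s/N_p, so I_p = 0.904 × 50/460 = 0.0983 A.

I_p ≈ 0.0983 A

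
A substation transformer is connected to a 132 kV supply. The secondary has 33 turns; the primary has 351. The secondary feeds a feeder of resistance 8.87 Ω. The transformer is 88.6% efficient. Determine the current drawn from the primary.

I_p ≈ 148 A

V_s = 132000 × 33/351 = 12410 V.
I_s = V_s/R = 12410/8.87 = 1399.1 A.
P_out = V_s I_s = 12410 × 1399.1 = 1.7364×10^7 W.
P_in = P_out/η = 1.7364×10^7/0.886 = 1.9598×10^7 W.
I_p = P_in/V_p = 1.9598×10^7/132000 = 148 A.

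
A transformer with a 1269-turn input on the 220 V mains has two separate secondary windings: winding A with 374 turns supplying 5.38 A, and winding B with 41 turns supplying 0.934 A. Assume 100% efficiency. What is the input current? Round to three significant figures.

V_A = 220 × 374/1269 = 64.838 V; V_B = 220 × 41/1269 = 7.1080 V.
P_out = V_A I_A + V_B I_B = 64.838×5.38 + 7.1080×0.934 = 348.83 + 6.6388 = 355.47 W.
Ideal ⇒ P_in = P_out, so I_in = P_out/V_in = 355.47/220 = 1.62 A.

I_in ≈ 1.62 A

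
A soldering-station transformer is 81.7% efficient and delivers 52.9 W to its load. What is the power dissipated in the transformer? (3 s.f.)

P_loss ≈ 11.8 W

P_in = P_out/η = 52.9/0.817 = 64.7491 W.
P_loss = P_in − P_out = 64.7491 − 52.9 = 11.8 W.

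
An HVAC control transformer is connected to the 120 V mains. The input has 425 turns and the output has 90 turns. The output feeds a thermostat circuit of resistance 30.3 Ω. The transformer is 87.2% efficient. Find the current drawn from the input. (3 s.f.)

I_in ≈ 0.204 A

V_out = 120 × 90/425 = 25.412 V.
I_out = V_out/R = 25.412/30.3 = 0.83867 A.
P_out = V_out I_out = 25.412 × 0.83867 = 21.312 W.
P_in = P_out/η = 21.312/0.872 = 24.441 W.
I_in = P_in/V_in = 24.441/120 = 0.204 A.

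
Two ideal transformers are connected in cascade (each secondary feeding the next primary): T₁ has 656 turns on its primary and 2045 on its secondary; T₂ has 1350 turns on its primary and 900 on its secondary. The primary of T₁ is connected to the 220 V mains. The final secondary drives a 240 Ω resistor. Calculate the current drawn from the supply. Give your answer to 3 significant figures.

After T₁: V = 220.00 × 2045/656 = 685.82 V.
After T₂: V = 685.82 × 900/1350 = 457.22 V.
I_load = 457.22/240 = 1.9051 A, so P_out = 457.22 × 1.9051 = 871.02 W.
All ideal ⇒ P_in = P_out, so I_supply = 871.02/220 = 3.96 A.

I_supply ≈ 3.96 A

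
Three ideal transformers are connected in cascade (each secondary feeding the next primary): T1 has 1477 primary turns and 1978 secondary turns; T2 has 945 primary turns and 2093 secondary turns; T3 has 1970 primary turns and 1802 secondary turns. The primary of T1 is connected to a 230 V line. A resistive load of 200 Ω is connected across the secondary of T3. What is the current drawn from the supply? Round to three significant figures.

I_supply ≈ 8.47 A

Secondary of T1: V = 230.00 × 1978/1477 = 308.02 V.
Secondary of T2: V = 308.02 × 2093/945 = 682.20 V.
Secondary of T3: V = 682.20 × 1802/1970 = 624.02 V.
I_load = 624.02/200 = 3.1201 A, so P_out = 624.02 × 3.1201 = 1947.0 W.
All ideal ⇒ P_in = P_out, so I_supply = 1947.0/230 = 8.47 A.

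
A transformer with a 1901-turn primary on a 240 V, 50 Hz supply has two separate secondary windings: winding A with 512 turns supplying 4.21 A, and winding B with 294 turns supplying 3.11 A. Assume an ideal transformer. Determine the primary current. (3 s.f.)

V_A = 240 × 512/1901 = 64.640 V; V_B = 240 × 294/1901 = 37.117 V.
P_out = V_A I_A + V_B I_B = 64.640×4.21 + 37.117×3.11 = 272.13 + 115.43 = 387.57 W.
Ideal ⇒ P_in = P_out, so I_p = P_out/V_p = 387.57/240 = 1.61 A.

I_p ≈ 1.61 A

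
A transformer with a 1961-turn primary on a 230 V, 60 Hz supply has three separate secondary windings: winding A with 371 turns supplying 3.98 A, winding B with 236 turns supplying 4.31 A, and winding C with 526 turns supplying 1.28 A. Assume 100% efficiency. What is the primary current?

I_p ≈ 1.62 A

V_A = 230 × 371/1961 = 43.514 V; V_B = 230 × 236/1961 = 27.680 V; V_C = 230 × 526/1961 = 61.693 V.
P_out = V_A I_A + V_B I_B + V_C I_C = 43.514×3.98 + 27.680×4.31 + 61.693×1.28 = 173.18 + 119.30 + 78.967 = 371.45 W.
Ideal ⇒ P_in = P_out, so I_p = P_out/V_p = 371.45/230 = 1.62 A.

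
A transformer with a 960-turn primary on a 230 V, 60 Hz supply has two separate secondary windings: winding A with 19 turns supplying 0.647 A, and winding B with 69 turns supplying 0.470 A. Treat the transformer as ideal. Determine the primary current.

V_A = 230 × 19/960 = 4.5521 V; V_B = 230 × 69/960 = 16.531 V.
P_out = V_A I_A + V_B I_B = 4.5521×0.647 + 16.531×0.470 = 2.9452 + 7.7697 = 10.715 W.
Ideal ⇒ P_in = P_out, so I_p = P_out/V_p = 10.715/230 = 0.0466 A.

I_p ≈ 0.0466 A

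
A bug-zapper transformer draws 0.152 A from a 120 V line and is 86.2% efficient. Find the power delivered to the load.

P_out ≈ 15.7 W

P_in = V_p I_p = 120 × 0.152 = 18.240 W.
P_out = η P_in = 0.862 × 18.240 = 15.7 W.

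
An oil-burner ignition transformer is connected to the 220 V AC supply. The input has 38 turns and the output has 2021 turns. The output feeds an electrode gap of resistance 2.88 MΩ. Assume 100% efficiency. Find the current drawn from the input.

V_out = V_in × N_out/N_in = 220 × 2021/38 = 11701 V.
I_out = V_out/R = 11701/(2.88×10^6) = 0.0040627 A.
For an ideal transformer I_in N_in = I_out N_out, so I_in = 0.0040627 × 2021/38 = 0.216 A.

I_in ≈ 0.216 A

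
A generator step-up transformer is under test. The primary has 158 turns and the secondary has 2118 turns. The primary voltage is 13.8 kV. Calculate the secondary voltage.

V_s/V_p = N_s/N_p, so V_s = 13800 × 2118/158 = 185000 V.

V_s ≈ 185000 V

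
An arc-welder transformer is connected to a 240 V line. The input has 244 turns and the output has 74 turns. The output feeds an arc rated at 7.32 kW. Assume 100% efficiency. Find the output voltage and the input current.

V_out = V_in × N_out/N_in = 240 × 74/244 = 72.787 V.
I_out = P/V_out = 7320/72.787 = 100.57 A.
I_in = I_out × N_out/N_in = 100.57 × 74/244 = 30.5 A.

V_out ≈ 72.8 V, I_in ≈ 30.5 A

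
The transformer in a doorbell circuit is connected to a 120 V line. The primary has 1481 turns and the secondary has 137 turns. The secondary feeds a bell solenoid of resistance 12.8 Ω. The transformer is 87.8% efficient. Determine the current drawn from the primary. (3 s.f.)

V_s = 120 × 137/1481 = 11.101 V.
I_s = V_s/R = 11.101/12.8 = 0.86723 A.
P_out = V_s I_s = 11.101 × 0.86723 = 9.6268 W.
P_in = P_out/η = 9.6268/0.878 = 10.965 W.
I_p = P_in/V_p = 10.965/120 = 0.0914 A.

I_p ≈ 0.0914 A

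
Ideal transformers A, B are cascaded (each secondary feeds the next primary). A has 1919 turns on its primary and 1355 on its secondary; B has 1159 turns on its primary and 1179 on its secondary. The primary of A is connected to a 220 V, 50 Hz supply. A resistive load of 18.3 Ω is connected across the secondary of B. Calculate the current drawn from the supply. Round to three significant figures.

After A: V = 220.00 × 1355/1919 = 155.34 V.
After B: V = 155.34 × 1179/1159 = 158.02 V.
I_load = 158.02/18.3 = 8.6351 A, so P_out = 158.02 × 8.6351 = 1364.5 W.
All ideal ⇒ P_in = P_out, so I_supply = 1364.5/220 = 6.20 A.

I_supply ≈ 6.20 A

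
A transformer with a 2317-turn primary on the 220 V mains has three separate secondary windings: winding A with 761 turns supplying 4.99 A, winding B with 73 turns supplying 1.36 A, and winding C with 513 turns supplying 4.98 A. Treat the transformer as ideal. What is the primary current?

I_p ≈ 2.78 A

V_A = 220 × 761/2317 = 72.257 V; V_B = 220 × 73/2317 = 6.9314 V; V_C = 220 × 513/2317 = 48.710 V.
P_out = V_A I_A + V_B I_B + V_C I_C = 72.257×4.99 + 6.9314×1.36 + 48.710×4.98 = 360.56 + 9.4267 + 242.57 = 612.56 W.
Ideal ⇒ P_in = P_out, so I_p = P_out/V_p = 612.56/220 = 2.78 A.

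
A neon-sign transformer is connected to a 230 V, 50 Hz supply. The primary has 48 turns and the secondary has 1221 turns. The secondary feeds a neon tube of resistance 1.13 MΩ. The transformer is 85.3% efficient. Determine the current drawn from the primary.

I_p ≈ 0.154 A

V_s = 230 × 1221/48 = 5850.6 V.
I_s = V_s/R = 5850.6/(1.13×10^6) = 0.0051775 A.
P_out = V_s I_s = 5850.6 × 0.0051775 = 30.292 W.
P_in = P_out/η = 30.292/0.853 = 35.512 W.
I_p = P_in/V_p = 35.512/230 = 0.154 A.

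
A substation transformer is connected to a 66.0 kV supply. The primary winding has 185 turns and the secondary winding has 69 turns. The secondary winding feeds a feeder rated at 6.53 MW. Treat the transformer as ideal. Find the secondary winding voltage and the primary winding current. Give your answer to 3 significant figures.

V_s = V_p × N_s/N_p = 66000 × 69/185 = 24616 V.
I_s = P/V_s = 6.53×10^6/24616 = 265.27 A.
I_p = I_s × N_s/N_p = 265.27 × 69/185 = 98.9 A.

V_s ≈ 24600 V, I_p ≈ 98.9 A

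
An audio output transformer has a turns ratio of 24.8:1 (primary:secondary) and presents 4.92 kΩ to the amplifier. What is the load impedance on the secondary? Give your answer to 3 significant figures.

Z_s = Z_p/(N_p/N_s)² = 4920/24.8² = 8.00 Ω.

Z_s ≈ 8.00 Ω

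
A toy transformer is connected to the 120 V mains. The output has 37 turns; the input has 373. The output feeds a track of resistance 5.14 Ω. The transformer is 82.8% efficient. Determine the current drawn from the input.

I_in ≈ 0.277 A

V_out = 120 × 37/373 = 11.903 V.
I_out = V_out/R = 11.903/5.14 = 2.3159 A.
P_out = V_out I_out = 11.903 × 2.3159 = 27.567 W.
P_in = P_out/η = 27.567/0.828 = 33.293 W.
I_in = P_in/V_in = 33.293/120 = 0.277 A.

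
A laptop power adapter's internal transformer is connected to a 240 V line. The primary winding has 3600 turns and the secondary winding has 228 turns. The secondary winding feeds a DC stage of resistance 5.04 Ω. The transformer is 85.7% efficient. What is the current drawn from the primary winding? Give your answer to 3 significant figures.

V_s = 240 × 228/3600 = 15.200 V.
I_s = V_s/R = 15.200/5.04 = 3.0159 A.
P_out = V_s I_s = 15.200 × 3.0159 = 45.841 W.
P_in = P_out/η = 45.841/0.857 = 53.490 W.
I_p = P_in/V_p = 53.490/240 = 0.223 A.

I_p ≈ 0.223 A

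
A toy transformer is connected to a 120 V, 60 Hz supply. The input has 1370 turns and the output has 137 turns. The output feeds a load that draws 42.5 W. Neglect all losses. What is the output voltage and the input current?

V_out = V_in × N_out/N_in = 120 × 137/1370 = 12.000 V.
I_out = P/V_out = 42.5/12.000 = 3.5417 A.
I_in = I_out × N_out/N_in = 3.5417 × 137/1370 = 0.354 A.

V_out ≈ 12.0 V, I_in ≈ 0.354 A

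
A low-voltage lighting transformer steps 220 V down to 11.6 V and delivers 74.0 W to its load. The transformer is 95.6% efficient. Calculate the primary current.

P_in = P_out/η = 74.0/0.956 = 77.406 W.
I_p = P_in/V_p = 77.406/220 = 0.352 A.

I_p ≈ 0.352 A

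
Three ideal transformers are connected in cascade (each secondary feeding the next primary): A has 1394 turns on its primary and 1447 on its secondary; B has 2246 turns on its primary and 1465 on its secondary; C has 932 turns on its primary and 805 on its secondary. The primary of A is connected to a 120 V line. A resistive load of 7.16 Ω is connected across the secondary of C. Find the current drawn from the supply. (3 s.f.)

Secondary of A: V = 120.00 × 1447/1394 = 124.56 V.
Secondary of B: V = 124.56 × 1465/2246 = 81.248 V.
Secondary of C: V = 81.248 × 805/932 = 70.177 V.
I_load = 70.177/7.16 = 9.8013 A, so P_out = 70.177 × 9.8013 = 687.82 W.
All ideal ⇒ P_in = P_out, so I_supply = 687.82/120 = 5.73 A.

I_supply ≈ 5.73 A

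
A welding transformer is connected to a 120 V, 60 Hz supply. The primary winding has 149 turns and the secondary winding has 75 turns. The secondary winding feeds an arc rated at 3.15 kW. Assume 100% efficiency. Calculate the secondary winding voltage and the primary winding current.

V_s ≈ 60.4 V, I_p ≈ 26.2 A

V_s = V_p × N_s/N_p = 120 × 75/149 = 60.403 V.
I_s = P/V_s = 3150/60.403 = 52.150 A.
I_p = I_s × N_s/N_p = 52.150 × 75/149 = 26.2 A.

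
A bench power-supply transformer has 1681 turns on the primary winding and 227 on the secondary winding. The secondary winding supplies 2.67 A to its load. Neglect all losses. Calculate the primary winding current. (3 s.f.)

I_p ≈ 0.361 A

For an ideal transformer I_p/I_s = N_s/N_p, so I_p = 2.67 × 227/1681 = 0.361 A.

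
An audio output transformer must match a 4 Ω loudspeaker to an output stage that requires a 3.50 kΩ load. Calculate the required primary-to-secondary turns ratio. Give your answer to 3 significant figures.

N_p/N_s ≈ 29.6

Z_p/Z_s = (N_p/N_s)², so N_p/N_s = √(3500/4) = √875 = 29.6.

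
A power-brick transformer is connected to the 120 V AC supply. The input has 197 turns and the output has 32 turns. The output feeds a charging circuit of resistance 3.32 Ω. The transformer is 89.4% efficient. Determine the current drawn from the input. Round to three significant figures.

V_out = 120 × 32/197 = 19.492 V.
I_out = V_out/R = 19.492/3.32 = 5.8712 A.
P_out = V_out I_out = 19.492 × 5.8712 = 114.44 W.
P_in = P_out/η = 114.44/0.894 = 128.01 W.
I_in = P_in/V_in = 128.01/120 = 1.07 A.

I_in ≈ 1.07 A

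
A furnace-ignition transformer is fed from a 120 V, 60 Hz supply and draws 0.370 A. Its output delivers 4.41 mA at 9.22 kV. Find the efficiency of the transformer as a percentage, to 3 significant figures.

η ≈ 91.6%

P_in = 120 × 0.370 = 44.4000 W.
P_out = 9220 × 0.00441 = 40.6602 W.
η = P_out/P_in = 40.6602/44.4000 = 0.916.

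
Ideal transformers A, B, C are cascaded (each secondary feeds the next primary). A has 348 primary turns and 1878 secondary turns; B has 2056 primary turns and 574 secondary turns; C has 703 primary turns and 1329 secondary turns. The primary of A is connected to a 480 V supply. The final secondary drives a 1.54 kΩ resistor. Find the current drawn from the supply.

After A: V = 480.00 × 1878/348 = 2590.3 V.
After B: V = 2590.3 × 574/2056 = 723.18 V.
After C: V = 723.18 × 1329/703 = 1367.1 V.
I_load = 1367.1/1540 = 0.88776 A, so P_out = 1367.1 × 0.88776 = 1213.7 W.
All ideal ⇒ P_in = P_out, so I_supply = 1213.7/480 = 2.53 A.

I_supply ≈ 2.53 A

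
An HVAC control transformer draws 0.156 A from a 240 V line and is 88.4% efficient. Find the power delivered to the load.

P_out ≈ 33.1 W

P_in = V_p I_p = 240 × 0.156 = 37.440 W.
P_out = η P_in = 0.884 × 37.440 = 33.1 W.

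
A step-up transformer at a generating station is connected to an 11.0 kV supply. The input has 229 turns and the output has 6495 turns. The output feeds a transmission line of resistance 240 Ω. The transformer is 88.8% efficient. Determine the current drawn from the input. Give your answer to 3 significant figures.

V_out = 11000 × 6495/229 = 311990 V.
I_out = V_out/R = 311990/240 = 1299.9 A.
P_out = V_out I_out = 311990 × 1299.9 = 4.0557×10^8 W.
P_in = P_out/η = 4.0557×10^8/0.888 = 4.5672×10^8 W.
I_in = P_in/V_in = 4.5672×10^8/11000 = 41500 A.

I_in ≈ 41500 A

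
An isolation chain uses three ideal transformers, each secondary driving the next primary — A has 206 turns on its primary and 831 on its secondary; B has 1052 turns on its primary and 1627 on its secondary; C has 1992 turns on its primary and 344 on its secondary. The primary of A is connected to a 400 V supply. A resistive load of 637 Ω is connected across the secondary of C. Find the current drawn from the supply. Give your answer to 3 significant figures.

I_supply ≈ 0.729 A

Secondary of A: V = 400.00 × 831/206 = 1613.6 V.
Secondary of B: V = 1613.6 × 1627/1052 = 2495.5 V.
Secondary of C: V = 2495.5 × 344/1992 = 430.96 V.
I_load = 430.96/637 = 0.67654 A, so P_out = 430.96 × 0.67654 = 291.56 W.
All ideal ⇒ P_in = P_out, so I_supply = 291.56/400 = 0.729 A.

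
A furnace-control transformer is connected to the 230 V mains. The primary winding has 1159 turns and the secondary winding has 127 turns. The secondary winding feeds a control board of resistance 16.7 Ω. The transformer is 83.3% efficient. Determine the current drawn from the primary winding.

I_p ≈ 0.199 A

V_s = 230 × 127/1159 = 25.203 V.
I_s = V_s/R = 25.203/16.7 = 1.5091 A.
P_out = V_s I_s = 25.203 × 1.5091 = 38.035 W.
P_in = P_out/η = 38.035/0.833 = 45.660 W.
I_p = P_in/V_p = 45.660/230 = 0.199 A.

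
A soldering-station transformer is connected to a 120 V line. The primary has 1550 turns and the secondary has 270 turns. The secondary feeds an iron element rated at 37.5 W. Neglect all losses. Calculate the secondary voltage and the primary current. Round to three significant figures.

V_s ≈ 20.9 V, I_p ≈ 0.313 A

V_s = V_p × N_s/N_p = 120 × 270/1550 = 20.903 V.
I_s = P/V_s = 37.5/20.903 = 1.7940 A.
I_p = I_s × N_s/N_p = 1.7940 × 270/1550 = 0.313 A.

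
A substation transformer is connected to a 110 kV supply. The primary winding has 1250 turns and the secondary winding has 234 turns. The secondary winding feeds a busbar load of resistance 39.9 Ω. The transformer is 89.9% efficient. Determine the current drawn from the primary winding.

V_s = 110000 × 234/1250 = 20592 V.
I_s = V_s/R = 20592/39.9 = 516.09 A.
P_out = V_s I_s = 20592 × 516.09 = 1.0627×10^7 W.
P_in = P_out/η = 1.0627×10^7/0.899 = 1.1821×10^7 W.
I_p = P_in/V_p = 1.1821×10^7/110000 = 107 A.

I_p ≈ 107 A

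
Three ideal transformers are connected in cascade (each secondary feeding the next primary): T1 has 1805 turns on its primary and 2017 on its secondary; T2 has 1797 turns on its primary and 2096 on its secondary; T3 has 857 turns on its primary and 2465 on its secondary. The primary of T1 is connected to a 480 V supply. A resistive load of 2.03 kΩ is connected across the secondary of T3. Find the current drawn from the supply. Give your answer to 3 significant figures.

I_supply ≈ 3.32 A

Secondary of T1: V = 480.00 × 2017/1805 = 536.38 V.
Secondary of T2: V = 536.38 × 2096/1797 = 625.62 V.
Secondary of T3: V = 625.62 × 2465/857 = 1799.5 V.
I_load = 1799.5/2030 = 0.88645 A, so P_out = 1799.5 × 0.88645 = 1595.2 W.
All ideal ⇒ P_in = P_out, so I_supply = 1595.2/480 = 3.32 A.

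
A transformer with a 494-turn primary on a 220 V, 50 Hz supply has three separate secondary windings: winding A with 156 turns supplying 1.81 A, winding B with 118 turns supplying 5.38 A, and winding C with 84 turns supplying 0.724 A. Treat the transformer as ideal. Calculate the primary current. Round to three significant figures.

I_p ≈ 1.98 A

V_A = 220 × 156/494 = 69.474 V; V_B = 220 × 118/494 = 52.551 V; V_C = 220 × 84/494 = 37.409 V.
P_out = V_A I_A + V_B I_B + V_C I_C = 69.474×1.81 + 52.551×5.38 + 37.409×0.724 = 125.75 + 282.72 + 27.084 = 435.55 W.
Ideal ⇒ P_in = P_out, so I_p = P_out/V_p = 435.55/220 = 1.98 A.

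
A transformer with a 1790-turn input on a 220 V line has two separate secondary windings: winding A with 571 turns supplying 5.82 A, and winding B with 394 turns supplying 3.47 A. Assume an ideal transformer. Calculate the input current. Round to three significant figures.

V_A = 220 × 571/1790 = 70.179 V; V_B = 220 × 394/1790 = 48.425 V.
P_out = V_A I_A + V_B I_B = 70.179×5.82 + 48.425×3.47 = 408.44 + 168.03 = 576.47 W.
Ideal ⇒ P_in = P_out, so I_in = P_out/V_in = 576.47/220 = 2.62 A.

I_in ≈ 2.62 A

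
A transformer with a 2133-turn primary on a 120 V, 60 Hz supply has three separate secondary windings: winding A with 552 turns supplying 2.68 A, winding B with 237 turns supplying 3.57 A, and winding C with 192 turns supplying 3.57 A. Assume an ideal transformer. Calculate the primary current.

V_A = 120 × 552/2133 = 31.055 V; V_B = 120 × 237/2133 = 13.333 V; V_C = 120 × 192/2133 = 10.802 V.
P_out = V_A I_A + V_B I_B + V_C I_C = 31.055×2.68 + 13.333×3.57 + 10.802×3.57 = 83.227 + 47.600 + 38.562 = 169.39 W.
Ideal ⇒ P_in = P_out, so I_p = P_out/V_p = 169.39/120 = 1.41 A.

I_p ≈ 1.41 A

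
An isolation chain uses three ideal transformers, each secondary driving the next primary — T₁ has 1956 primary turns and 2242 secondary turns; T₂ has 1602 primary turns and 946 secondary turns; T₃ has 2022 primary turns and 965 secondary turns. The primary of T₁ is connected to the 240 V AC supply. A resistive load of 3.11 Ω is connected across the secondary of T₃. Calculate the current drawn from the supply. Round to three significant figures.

I_supply ≈ 8.05 A

After T₁: V = 240.00 × 2242/1956 = 275.09 V.
After T₂: V = 275.09 × 946/1602 = 162.45 V.
After T₃: V = 162.45 × 965/2022 = 77.527 V.
I_load = 77.527/3.11 = 24.928 A, so P_out = 77.527 × 24.928 = 1932.6 W.
All ideal ⇒ P_in = P_out, so I_supply = 1932.6/240 = 8.05 A.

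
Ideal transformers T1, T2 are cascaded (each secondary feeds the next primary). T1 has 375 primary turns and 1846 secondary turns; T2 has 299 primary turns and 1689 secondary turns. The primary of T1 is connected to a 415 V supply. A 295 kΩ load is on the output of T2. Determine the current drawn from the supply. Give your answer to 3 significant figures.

I_supply ≈ 1.09 A

Secondary of T1: V = 415.00 × 1846/375 = 2042.9 V.
Secondary of T2: V = 2042.9 × 1689/299 = 11540 V.
I_load = 11540/295000 = 0.039119 A, so P_out = 11540 × 0.039119 = 451.43 W.
All ideal ⇒ P_in = P_out, so I_supply = 451.43/415 = 1.09 A.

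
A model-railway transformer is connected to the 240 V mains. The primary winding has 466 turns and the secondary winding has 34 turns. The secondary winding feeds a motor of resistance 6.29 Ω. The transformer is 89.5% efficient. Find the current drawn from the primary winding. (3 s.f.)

V_s = 240 × 34/466 = 17.511 V.
I_s = V_s/R = 17.511/6.29 = 2.7839 A.
P_out = V_s I_s = 17.511 × 2.7839 = 48.748 W.
P_in = P_out/η = 48.748/0.895 = 54.467 W.
I_p = P_in/V_p = 54.467/240 = 0.227 A.

I_p ≈ 0.227 A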